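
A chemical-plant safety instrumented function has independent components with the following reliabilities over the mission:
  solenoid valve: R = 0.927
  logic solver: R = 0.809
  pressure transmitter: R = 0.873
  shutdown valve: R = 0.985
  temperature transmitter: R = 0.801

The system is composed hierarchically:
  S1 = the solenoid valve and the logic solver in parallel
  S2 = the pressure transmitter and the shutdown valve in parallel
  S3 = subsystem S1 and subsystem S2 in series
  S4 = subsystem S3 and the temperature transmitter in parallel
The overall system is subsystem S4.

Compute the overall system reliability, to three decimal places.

Parallel (solenoid valve and logic solver): 1 − (1 − 0.92700)(1 − 0.80900) = 0.98606
Parallel (pressure transmitter and shutdown valve): 1 − (1 − 0.87300)(1 − 0.98500) = 0.99810
Series ([0.98606] and [0.99810]): 0.98606 × 0.99810 = 0.98419
Parallel ([0.98419] and temperature transmitter): 1 − (1 − 0.98419)(1 − 0.80100) = 0.997

0.997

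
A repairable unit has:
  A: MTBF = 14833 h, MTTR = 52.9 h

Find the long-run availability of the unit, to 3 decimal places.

0.996

A(A) = MTBF/(MTBF+MTTR) = 14833/(14833+52.9) = 0.996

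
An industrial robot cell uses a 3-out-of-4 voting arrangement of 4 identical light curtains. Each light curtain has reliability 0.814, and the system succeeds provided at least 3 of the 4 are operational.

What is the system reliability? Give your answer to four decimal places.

0.8403

R = Σ_{i=3}^{4} C(4,i) p^i (1−p)^{4−i} with p = 0.814
C(4,3)·0.814^3·0.186^1 = 0.401279
C(4,4)·0.814^4·0.186^0 = 0.439033
Sum = 0.8403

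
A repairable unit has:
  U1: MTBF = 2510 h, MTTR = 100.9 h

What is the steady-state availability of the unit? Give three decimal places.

A(U1) = MTBF/(MTBF+MTTR) = 2510/(2510+100.9) = 0.961

0.961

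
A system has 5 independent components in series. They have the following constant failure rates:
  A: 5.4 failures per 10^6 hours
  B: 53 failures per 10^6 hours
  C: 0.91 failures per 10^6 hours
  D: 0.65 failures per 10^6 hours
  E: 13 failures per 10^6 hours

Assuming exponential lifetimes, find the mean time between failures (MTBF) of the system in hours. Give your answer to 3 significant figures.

13700

Series of exponential components: λ_sys = Σ λ_i
λ_sys = 0.0000054 + 0.000053 + 0.00000091 + 0.00000065 + 0.000013 = 7.2960e-05 /h
MTBF = 1 / λ_sys = 13700 h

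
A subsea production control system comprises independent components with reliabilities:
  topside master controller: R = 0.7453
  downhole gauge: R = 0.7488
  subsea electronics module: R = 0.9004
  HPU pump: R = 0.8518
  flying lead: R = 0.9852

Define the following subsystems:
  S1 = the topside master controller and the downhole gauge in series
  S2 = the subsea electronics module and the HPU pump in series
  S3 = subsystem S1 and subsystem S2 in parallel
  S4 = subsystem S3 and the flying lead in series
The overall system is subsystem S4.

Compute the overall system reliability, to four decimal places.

0.8837

Series (topside master controller and downhole gauge): 0.745300 × 0.748800 = 0.558081
Series (subsea electronics module and HPU pump): 0.900400 × 0.851800 = 0.766961
Parallel ([0.558081] and [0.766961]): 1 − (1 − 0.558081)(1 − 0.766961) = 0.897016
Series ([0.897016] and flying lead): 0.897016 × 0.985200 = 0.8837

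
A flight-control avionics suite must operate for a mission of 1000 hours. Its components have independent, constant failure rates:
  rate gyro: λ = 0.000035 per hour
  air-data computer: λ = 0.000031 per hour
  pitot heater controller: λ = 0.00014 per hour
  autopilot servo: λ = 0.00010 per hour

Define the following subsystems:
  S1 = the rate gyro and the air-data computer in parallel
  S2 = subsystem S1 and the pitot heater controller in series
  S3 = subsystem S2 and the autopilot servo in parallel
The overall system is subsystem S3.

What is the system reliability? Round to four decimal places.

0.9875

R(rate gyro) = exp(−0.000035 × 1000) = 0.965605
R(air-data computer) = exp(−0.000031 × 1000) = 0.969476
R(pitot heater controller) = exp(−0.00014 × 1000) = 0.869358
R(autopilot servo) = exp(−0.00010 × 1000) = 0.904837
Parallel (rate gyro and air-data computer): 1 − (1 − 0.965605)(1 − 0.969476) = 0.998950
Series ([0.998950] and pitot heater controller): 0.998950 × 0.869358 = 0.868445
Parallel ([0.868445] and autopilot servo): 1 − (1 − 0.868445)(1 − 0.904837) = 0.9875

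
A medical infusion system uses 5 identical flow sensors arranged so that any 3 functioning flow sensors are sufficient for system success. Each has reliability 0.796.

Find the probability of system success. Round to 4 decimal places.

R = Σ_{i=3}^{5} C(5,i) p^i (1−p)^{5−i} with p = 0.796
C(5,3)·0.796^3·0.204^2 = 0.209894
C(5,4)·0.796^4·0.204^1 = 0.409499
C(5,5)·0.796^5·0.204^0 = 0.319570
Sum = 0.9390

0.9390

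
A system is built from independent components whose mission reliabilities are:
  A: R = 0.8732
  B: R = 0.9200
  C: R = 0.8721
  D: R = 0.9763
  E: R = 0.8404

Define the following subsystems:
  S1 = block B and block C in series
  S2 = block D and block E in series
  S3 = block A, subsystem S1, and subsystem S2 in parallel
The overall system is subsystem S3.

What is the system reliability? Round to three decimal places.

0.996

Series (B and C): 0.92000 × 0.87210 = 0.80233
Series (D and E): 0.97630 × 0.84040 = 0.82048
Parallel (A, [0.80233], and [0.82048]): 1 − (1 − 0.87320)(1 − 0.80233)(1 − 0.82048) = 0.996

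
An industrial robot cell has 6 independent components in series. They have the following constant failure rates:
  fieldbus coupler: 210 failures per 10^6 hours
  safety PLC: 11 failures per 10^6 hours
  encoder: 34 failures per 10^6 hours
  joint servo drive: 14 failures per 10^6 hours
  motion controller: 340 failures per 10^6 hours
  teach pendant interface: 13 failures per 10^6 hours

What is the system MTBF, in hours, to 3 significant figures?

Series of exponential components: λ_sys = Σ λ_i
λ_sys = 0.00021 + 0.000011 + 0.000034 + 0.000014 + 0.00034 + 0.000013 = 6.2200e-04 /h
MTBF = 1 / λ_sys = 1610 h

1610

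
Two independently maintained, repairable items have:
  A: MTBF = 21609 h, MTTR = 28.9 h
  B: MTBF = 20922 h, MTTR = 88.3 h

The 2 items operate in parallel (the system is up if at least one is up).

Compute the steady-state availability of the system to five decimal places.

0.99999

A(A) = MTBF/(MTBF+MTTR) = 21609/(21609+28.9) = 0.998664
A(B) = MTBF/(MTBF+MTTR) = 20922/(20922+88.3) = 0.995797
Parallel availability: 1 − (1 − 0.998664)(1 − 0.995797) = 0.99999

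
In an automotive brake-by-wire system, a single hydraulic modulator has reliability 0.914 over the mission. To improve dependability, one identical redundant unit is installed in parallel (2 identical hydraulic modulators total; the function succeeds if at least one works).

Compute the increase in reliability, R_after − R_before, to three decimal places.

0.079

R_before = 0.914
R_after = 1 − (1 − 0.914)^2 = 0.993
ΔR = 0.993 − 0.914 = 0.079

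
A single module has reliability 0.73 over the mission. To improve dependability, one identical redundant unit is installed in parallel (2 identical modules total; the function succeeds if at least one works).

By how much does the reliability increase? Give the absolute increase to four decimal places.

0.1971

R_before = 0.73
R_after = 1 − (1 − 0.73)^2 = 0.9271
ΔR = 0.9271 − 0.73 = 0.1971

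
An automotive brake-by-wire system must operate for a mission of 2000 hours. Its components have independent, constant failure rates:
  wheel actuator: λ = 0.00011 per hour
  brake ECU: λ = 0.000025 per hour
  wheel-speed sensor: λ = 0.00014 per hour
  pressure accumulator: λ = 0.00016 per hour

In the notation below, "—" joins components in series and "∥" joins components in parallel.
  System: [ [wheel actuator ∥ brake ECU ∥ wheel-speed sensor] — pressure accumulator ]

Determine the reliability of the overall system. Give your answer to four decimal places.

0.7244

R(wheel actuator) = exp(−0.00011 × 2000) = 0.802519
R(brake ECU) = exp(−0.000025 × 2000) = 0.951229
R(wheel-speed sensor) = exp(−0.00014 × 2000) = 0.755784
R(pressure accumulator) = exp(−0.00016 × 2000) = 0.726149
Parallel (wheel actuator, brake ECU, and wheel-speed sensor): 1 − (1 − 0.802519)(1 − 0.951229)(1 − 0.755784) = 0.997648
Series ([0.997648] and pressure accumulator): 0.997648 × 0.726149 = 0.7244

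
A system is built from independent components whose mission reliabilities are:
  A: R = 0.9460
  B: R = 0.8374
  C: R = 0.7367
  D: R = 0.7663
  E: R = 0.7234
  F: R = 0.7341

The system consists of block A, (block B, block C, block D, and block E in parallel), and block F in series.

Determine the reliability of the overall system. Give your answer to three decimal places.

0.693

Parallel (B, C, D, and E): 1 − (1 − 0.83740)(1 − 0.73670)(1 − 0.76630)(1 − 0.72340) = 0.99723
Series (A, [0.99723], and F): 0.94600 × 0.99723 × 0.73410 = 0.693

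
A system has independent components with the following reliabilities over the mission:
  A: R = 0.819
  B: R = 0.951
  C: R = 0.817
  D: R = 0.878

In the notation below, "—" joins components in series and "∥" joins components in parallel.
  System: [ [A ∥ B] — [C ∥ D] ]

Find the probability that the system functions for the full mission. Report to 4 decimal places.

Parallel (A and B): 1 − (1 − 0.819000)(1 − 0.951000) = 0.991131
Parallel (C and D): 1 − (1 − 0.817000)(1 − 0.878000) = 0.977674
Series ([0.991131] and [0.977674]): 0.991131 × 0.977674 = 0.9690

0.9690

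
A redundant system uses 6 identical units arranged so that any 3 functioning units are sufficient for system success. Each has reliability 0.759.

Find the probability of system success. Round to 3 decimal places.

0.967

R = Σ_{i=3}^{6} C(6,i) p^i (1−p)^{6−i} with p = 0.759
C(6,3)·0.759^3·0.241^3 = 0.12241
C(6,4)·0.759^4·0.241^2 = 0.28913
C(6,5)·0.759^5·0.241^1 = 0.36423
C(6,6)·0.759^6·0.241^0 = 0.19118
Sum = 0.967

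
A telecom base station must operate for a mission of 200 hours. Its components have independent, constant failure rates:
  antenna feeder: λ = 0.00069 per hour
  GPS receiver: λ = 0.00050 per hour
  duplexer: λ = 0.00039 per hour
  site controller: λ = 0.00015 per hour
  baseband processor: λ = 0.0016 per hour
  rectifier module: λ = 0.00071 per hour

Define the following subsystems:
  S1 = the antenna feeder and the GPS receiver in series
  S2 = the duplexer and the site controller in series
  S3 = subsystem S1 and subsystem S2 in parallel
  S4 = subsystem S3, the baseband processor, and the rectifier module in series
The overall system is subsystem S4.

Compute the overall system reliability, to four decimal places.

0.6164

R(antenna feeder) = exp(−0.00069 × 200) = 0.871099
R(GPS receiver) = exp(−0.00050 × 200) = 0.904837
R(duplexer) = exp(−0.00039 × 200) = 0.924964
R(site controller) = exp(−0.00015 × 200) = 0.970446
R(baseband processor) = exp(−0.0016 × 200) = 0.726149
R(rectifier module) = exp(−0.00071 × 200) = 0.867621
Series (antenna feeder and GPS receiver): 0.871099 × 0.904837 = 0.788203
Series (duplexer and site controller): 0.924964 × 0.970446 = 0.897628
Parallel ([0.788203] and [0.897628]): 1 − (1 − 0.788203)(1 − 0.897628) = 0.978318
Series ([0.978318], baseband processor, and rectifier module): 0.978318 × 0.726149 × 0.867621 = 0.6164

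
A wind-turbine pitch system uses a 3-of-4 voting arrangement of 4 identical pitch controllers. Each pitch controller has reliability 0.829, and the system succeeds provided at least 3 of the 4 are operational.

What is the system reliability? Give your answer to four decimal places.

R = Σ_{i=3}^{4} C(4,i) p^i (1−p)^{4−i} with p = 0.829
C(4,3)·0.829^3·0.171^1 = 0.389690
C(4,4)·0.829^4·0.171^0 = 0.472300
Sum = 0.8620

0.8620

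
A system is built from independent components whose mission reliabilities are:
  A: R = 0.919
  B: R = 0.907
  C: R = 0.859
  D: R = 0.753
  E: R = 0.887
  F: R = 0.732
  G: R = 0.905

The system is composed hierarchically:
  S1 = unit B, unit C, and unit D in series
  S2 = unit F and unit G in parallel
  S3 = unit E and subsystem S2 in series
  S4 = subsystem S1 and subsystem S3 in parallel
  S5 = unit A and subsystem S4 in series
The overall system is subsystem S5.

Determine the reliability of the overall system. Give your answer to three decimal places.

Series (B, C, and D): 0.90700 × 0.85900 × 0.75300 = 0.58667
Parallel (F and G): 1 − (1 − 0.73200)(1 − 0.90500) = 0.97454
Series (E and [0.97454]): 0.88700 × 0.97454 = 0.86442
Parallel ([0.58667] and [0.86442]): 1 − (1 − 0.58667)(1 − 0.86442) = 0.94396
Series (A and [0.94396]): 0.91900 × 0.94396 = 0.867

0.867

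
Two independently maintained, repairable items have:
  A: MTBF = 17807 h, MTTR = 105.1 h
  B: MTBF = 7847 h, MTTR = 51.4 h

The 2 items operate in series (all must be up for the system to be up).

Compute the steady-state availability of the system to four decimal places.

A(A) = MTBF/(MTBF+MTTR) = 17807/(17807+105.1) = 0.994132
A(B) = MTBF/(MTBF+MTTR) = 7847/(7847+51.4) = 0.993492
Series availability: 0.994132 × 0.993492 = 0.9877

0.9877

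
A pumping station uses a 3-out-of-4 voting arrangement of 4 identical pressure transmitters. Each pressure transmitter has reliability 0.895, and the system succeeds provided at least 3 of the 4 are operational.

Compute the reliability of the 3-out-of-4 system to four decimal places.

R = Σ_{i=3}^{4} C(4,i) p^i (1−p)^{4−i} with p = 0.895
C(4,3)·0.895^3·0.105^1 = 0.301105
C(4,4)·0.895^4·0.105^0 = 0.641641
Sum = 0.9427

0.9427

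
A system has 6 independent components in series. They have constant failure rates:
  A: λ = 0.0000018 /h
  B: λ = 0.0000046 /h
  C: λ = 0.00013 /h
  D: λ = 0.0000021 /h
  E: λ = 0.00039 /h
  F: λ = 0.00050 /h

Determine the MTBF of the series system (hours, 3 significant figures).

972

Series of exponential components: λ_sys = Σ λ_i
λ_sys = 0.0000018 + 0.0000046 + 0.00013 + 0.0000021 + 0.00039 + 0.00050 = 1.0285e-03 /h
MTBF = 1 / λ_sys = 972 h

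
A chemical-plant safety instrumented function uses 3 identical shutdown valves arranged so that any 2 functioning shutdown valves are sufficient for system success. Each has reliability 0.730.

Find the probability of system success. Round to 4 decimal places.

0.8207

R = Σ_{i=2}^{3} C(3,i) p^i (1−p)^{3−i} with p = 0.730
C(3,2)·0.730^2·0.270^1 = 0.431649
C(3,3)·0.730^3·0.270^0 = 0.389017
Sum = 0.8207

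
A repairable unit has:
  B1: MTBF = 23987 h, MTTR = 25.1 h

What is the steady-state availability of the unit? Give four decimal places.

0.9990

A(B1) = MTBF/(MTBF+MTTR) = 23987/(23987+25.1) = 0.9990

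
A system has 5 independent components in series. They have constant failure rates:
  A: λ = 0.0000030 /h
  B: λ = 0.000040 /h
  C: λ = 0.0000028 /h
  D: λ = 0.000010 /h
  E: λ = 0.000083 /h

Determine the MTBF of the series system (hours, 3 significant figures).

7200

Series of exponential components: λ_sys = Σ λ_i
λ_sys = 0.0000030 + 0.000040 + 0.0000028 + 0.000010 + 0.000083 = 1.3880e-04 /h
MTBF = 1 / λ_sys = 7200 h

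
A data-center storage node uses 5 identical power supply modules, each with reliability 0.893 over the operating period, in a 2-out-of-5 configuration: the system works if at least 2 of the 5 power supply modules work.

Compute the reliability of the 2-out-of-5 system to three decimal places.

R = Σ_{i=2}^{5} C(5,i) p^i (1−p)^{5−i} with p = 0.893
C(5,2)·0.893^2·0.107^3 = 0.00977
C(5,3)·0.893^3·0.107^2 = 0.08153
C(5,4)·0.893^4·0.107^1 = 0.34022
C(5,5)·0.893^5·0.107^0 = 0.56788
Sum = 0.999

0.999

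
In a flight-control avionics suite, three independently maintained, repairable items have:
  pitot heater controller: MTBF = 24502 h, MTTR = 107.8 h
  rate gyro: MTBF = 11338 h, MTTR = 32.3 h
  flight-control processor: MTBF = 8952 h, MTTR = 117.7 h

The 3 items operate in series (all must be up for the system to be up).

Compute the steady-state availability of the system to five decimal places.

0.97991

A(pitot heater controller) = MTBF/(MTBF+MTTR) = 24502/(24502+107.8) = 0.995620
A(rate gyro) = MTBF/(MTBF+MTTR) = 11338/(11338+32.3) = 0.997159
A(flight-control processor) = MTBF/(MTBF+MTTR) = 8952/(8952+117.7) = 0.987023
Series availability: 0.995620 × 0.997159 × 0.987023 = 0.97991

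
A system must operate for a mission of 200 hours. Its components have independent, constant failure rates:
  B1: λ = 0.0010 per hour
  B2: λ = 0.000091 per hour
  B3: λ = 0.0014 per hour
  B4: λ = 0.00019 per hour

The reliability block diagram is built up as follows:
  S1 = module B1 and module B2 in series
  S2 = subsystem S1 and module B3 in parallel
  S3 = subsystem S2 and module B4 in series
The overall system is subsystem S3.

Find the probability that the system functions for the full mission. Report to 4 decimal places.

0.9166

R(B1) = exp(−0.0010 × 200) = 0.818731
R(B2) = exp(−0.000091 × 200) = 0.981965
R(B3) = exp(−0.0014 × 200) = 0.755784
R(B4) = exp(−0.00019 × 200) = 0.962713
Series (B1 and B2): 0.818731 × 0.981965 = 0.803965
Parallel ([0.803965] and B3): 1 − (1 − 0.803965)(1 − 0.755784) = 0.952125
Series ([0.952125] and B4): 0.952125 × 0.962713 = 0.9166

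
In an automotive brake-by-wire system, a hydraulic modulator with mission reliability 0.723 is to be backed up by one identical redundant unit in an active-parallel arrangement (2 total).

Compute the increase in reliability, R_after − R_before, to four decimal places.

0.2003

R_before = 0.723
R_after = 1 − (1 − 0.723)^2 = 0.9233
ΔR = 0.9233 − 0.723 = 0.2003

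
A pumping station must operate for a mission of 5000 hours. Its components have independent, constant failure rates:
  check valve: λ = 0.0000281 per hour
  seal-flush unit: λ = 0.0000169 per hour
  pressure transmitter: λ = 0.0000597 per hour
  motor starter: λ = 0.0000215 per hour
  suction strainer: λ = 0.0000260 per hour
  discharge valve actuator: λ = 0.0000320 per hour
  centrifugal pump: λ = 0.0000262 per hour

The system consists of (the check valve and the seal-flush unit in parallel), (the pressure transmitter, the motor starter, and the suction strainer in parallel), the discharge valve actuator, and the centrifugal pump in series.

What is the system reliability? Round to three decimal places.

R(check valve) = exp(−0.0000281 × 5000) = 0.86892
R(seal-flush unit) = exp(−0.0000169 × 5000) = 0.91897
R(pressure transmitter) = exp(−0.0000597 × 5000) = 0.74193
R(motor starter) = exp(−0.0000215 × 5000) = 0.89808
R(suction strainer) = exp(−0.0000260 × 5000) = 0.87810
R(discharge valve actuator) = exp(−0.0000320 × 5000) = 0.85214
R(centrifugal pump) = exp(−0.0000262 × 5000) = 0.87722
Parallel (check valve and seal-flush unit): 1 − (1 − 0.86892)(1 − 0.91897) = 0.98938
Parallel (pressure transmitter, motor starter, and suction strainer): 1 − (1 − 0.74193)(1 − 0.89808)(1 − 0.87810) = 0.99679
Series ([0.98938], [0.99679], discharge valve actuator, and centrifugal pump): 0.98938 × 0.99679 × 0.85214 × 0.87722 = 0.737

0.737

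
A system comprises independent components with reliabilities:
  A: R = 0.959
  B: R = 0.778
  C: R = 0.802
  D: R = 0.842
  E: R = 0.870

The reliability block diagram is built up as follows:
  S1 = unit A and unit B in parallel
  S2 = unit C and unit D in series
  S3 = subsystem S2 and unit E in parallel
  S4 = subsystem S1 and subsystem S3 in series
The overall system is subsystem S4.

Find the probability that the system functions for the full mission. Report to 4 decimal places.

0.9491

Parallel (A and B): 1 − (1 − 0.959000)(1 − 0.778000) = 0.990898
Series (C and D): 0.802000 × 0.842000 = 0.675284
Parallel ([0.675284] and E): 1 − (1 − 0.675284)(1 − 0.870000) = 0.957787
Series ([0.990898] and [0.957787]): 0.990898 × 0.957787 = 0.9491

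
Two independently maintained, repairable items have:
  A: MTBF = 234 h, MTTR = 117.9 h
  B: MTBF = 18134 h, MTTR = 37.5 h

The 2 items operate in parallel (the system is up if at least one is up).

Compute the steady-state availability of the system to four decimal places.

0.9993

A(A) = MTBF/(MTBF+MTTR) = 234/(234+117.9) = 0.664962
A(B) = MTBF/(MTBF+MTTR) = 18134/(18134+37.5) = 0.997936
Parallel availability: 1 − (1 − 0.664962)(1 − 0.997936) = 0.9993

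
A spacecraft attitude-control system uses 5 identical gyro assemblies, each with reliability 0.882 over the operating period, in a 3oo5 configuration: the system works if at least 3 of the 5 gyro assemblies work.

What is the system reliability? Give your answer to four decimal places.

0.9863

R = Σ_{i=3}^{5} C(5,i) p^i (1−p)^{5−i} with p = 0.882
C(5,3)·0.882^3·0.118^2 = 0.095537
C(5,4)·0.882^4·0.118^1 = 0.357048
C(5,5)·0.882^5·0.118^0 = 0.533756
Sum = 0.9863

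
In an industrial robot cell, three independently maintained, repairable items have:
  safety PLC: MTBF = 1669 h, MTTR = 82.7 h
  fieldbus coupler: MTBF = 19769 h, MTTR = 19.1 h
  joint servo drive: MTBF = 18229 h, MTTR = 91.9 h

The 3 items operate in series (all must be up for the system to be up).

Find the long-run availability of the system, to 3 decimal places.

A(safety PLC) = MTBF/(MTBF+MTTR) = 1669/(1669+82.7) = 0.952789
A(fieldbus coupler) = MTBF/(MTBF+MTTR) = 19769/(19769+19.1) = 0.999035
A(joint servo drive) = MTBF/(MTBF+MTTR) = 18229/(18229+91.9) = 0.994984
Series availability: 0.952789 × 0.999035 × 0.994984 = 0.947

0.947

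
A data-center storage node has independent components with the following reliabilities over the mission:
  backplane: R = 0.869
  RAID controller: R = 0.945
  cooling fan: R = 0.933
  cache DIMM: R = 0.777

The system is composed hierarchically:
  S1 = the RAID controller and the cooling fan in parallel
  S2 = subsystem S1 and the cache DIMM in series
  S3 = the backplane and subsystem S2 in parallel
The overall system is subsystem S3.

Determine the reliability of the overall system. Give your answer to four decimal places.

0.9704

Parallel (RAID controller and cooling fan): 1 − (1 − 0.945000)(1 − 0.933000) = 0.996315
Series ([0.996315] and cache DIMM): 0.996315 × 0.777000 = 0.774137
Parallel (backplane and [0.774137]): 1 − (1 − 0.869000)(1 − 0.774137) = 0.9704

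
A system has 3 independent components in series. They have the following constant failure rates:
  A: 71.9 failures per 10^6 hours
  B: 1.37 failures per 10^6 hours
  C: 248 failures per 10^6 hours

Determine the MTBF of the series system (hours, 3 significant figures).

Series of exponential components: λ_sys = Σ λ_i
λ_sys = 0.0000719 + 0.00000137 + 0.000248 = 3.2127e-04 /h
MTBF = 1 / λ_sys = 3110 h

3110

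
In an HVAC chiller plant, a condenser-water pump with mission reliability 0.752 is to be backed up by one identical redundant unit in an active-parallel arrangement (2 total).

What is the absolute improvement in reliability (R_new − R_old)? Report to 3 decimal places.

0.186

R_before = 0.752
R_after = 1 − (1 − 0.752)^2 = 0.938
ΔR = 0.938 − 0.752 = 0.186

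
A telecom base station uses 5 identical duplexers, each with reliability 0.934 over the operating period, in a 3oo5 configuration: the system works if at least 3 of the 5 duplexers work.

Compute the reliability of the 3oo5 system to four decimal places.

R = Σ_{i=3}^{5} C(5,i) p^i (1−p)^{5−i} with p = 0.934
C(5,3)·0.934^3·0.066^2 = 0.035492
C(5,4)·0.934^4·0.066^1 = 0.251132
C(5,5)·0.934^5·0.066^0 = 0.710779
Sum = 0.9974

0.9974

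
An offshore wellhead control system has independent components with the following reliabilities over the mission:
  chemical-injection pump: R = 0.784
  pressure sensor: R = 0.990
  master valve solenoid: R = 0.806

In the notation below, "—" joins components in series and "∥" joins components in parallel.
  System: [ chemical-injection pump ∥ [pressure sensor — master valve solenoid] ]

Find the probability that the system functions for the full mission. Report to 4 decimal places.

0.9564

Series (pressure sensor and master valve solenoid): 0.990000 × 0.806000 = 0.797940
Parallel (chemical-injection pump and [0.797940]): 1 − (1 − 0.784000)(1 − 0.797940) = 0.9564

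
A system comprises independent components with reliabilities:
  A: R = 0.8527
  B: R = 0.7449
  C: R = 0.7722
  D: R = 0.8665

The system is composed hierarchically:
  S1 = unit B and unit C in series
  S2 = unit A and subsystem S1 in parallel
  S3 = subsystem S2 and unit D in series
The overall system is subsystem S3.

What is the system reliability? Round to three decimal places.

0.812

Series (B and C): 0.74490 × 0.77220 = 0.57521
Parallel (A and [0.57521]): 1 − (1 − 0.85270)(1 − 0.57521) = 0.93743
Series ([0.93743] and D): 0.93743 × 0.86650 = 0.812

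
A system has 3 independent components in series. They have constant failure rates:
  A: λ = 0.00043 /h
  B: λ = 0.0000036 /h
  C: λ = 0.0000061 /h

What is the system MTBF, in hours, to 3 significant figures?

Series of exponential components: λ_sys = Σ λ_i
λ_sys = 0.00043 + 0.0000036 + 0.0000061 = 4.3970e-04 /h
MTBF = 1 / λ_sys = 2270 h

2270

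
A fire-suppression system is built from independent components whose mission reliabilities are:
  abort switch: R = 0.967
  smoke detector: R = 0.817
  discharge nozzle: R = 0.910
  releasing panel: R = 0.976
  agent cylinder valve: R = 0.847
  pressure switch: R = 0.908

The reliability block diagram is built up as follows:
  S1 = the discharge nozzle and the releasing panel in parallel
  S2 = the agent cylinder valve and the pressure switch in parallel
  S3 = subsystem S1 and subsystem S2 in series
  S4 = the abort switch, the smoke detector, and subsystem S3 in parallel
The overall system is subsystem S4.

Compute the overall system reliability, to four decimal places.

Parallel (discharge nozzle and releasing panel): 1 − (1 − 0.910000)(1 − 0.976000) = 0.997840
Parallel (agent cylinder valve and pressure switch): 1 − (1 − 0.847000)(1 − 0.908000) = 0.985924
Series ([0.997840] and [0.985924]): 0.997840 × 0.985924 = 0.983794
Parallel (abort switch, smoke detector, and [0.983794]): 1 − (1 − 0.967000)(1 − 0.817000)(1 − 0.983794) = 0.9999

0.9999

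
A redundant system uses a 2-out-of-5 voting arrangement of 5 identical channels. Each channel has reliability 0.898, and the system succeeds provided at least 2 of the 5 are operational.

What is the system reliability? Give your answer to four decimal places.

0.9995

R = Σ_{i=2}^{5} C(5,i) p^i (1−p)^{5−i} with p = 0.898
C(5,2)·0.898^2·0.102^3 = 0.008558
C(5,3)·0.898^3·0.102^2 = 0.075341
C(5,4)·0.898^4·0.102^1 = 0.331647
C(5,5)·0.898^5·0.102^0 = 0.583958
Sum = 0.9995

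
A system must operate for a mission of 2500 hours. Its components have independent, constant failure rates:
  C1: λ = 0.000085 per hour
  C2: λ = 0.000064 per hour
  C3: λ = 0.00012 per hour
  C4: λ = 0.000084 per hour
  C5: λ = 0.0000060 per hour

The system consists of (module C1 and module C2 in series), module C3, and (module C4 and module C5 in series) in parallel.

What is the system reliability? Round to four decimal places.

0.9838

R(C1) = exp(−0.000085 × 2500) = 0.808560
R(C2) = exp(−0.000064 × 2500) = 0.852144
R(C3) = exp(−0.00012 × 2500) = 0.740818
R(C4) = exp(−0.000084 × 2500) = 0.810584
R(C5) = exp(−0.0000060 × 2500) = 0.985112
Series (C1 and C2): 0.808560 × 0.852144 = 0.689010
Series (C4 and C5): 0.810584 × 0.985112 = 0.798516
Parallel ([0.689010], C3, and [0.798516]): 1 − (1 − 0.689010)(1 − 0.740818)(1 − 0.798516) = 0.9838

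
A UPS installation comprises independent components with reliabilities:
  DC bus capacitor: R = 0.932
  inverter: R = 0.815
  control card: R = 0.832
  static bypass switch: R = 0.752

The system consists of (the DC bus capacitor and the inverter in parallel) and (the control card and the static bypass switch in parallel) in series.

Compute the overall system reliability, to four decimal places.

Parallel (DC bus capacitor and inverter): 1 − (1 − 0.932000)(1 − 0.815000) = 0.987420
Parallel (control card and static bypass switch): 1 − (1 − 0.832000)(1 − 0.752000) = 0.958336
Series ([0.987420] and [0.958336]): 0.987420 × 0.958336 = 0.9463

0.9463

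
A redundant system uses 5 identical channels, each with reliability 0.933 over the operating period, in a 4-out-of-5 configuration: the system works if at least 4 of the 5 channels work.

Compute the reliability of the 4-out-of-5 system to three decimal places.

0.961

R = Σ_{i=4}^{5} C(5,i) p^i (1−p)^{5−i} with p = 0.933
C(5,4)·0.933^4·0.067^1 = 0.25385
C(5,5)·0.933^5·0.067^0 = 0.70698
Sum = 0.961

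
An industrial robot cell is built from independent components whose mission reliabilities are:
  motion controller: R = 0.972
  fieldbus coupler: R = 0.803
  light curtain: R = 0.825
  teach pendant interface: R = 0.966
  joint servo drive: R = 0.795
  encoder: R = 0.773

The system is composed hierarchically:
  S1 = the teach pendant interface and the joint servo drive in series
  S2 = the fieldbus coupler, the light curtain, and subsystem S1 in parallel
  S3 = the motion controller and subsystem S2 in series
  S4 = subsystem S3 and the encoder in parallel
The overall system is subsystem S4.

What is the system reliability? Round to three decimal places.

Series (teach pendant interface and joint servo drive): 0.96600 × 0.79500 = 0.76797
Parallel (fieldbus coupler, light curtain, and [0.76797]): 1 − (1 − 0.80300)(1 − 0.82500)(1 − 0.76797) = 0.99200
Series (motion controller and [0.99200]): 0.97200 × 0.99200 = 0.96422
Parallel ([0.96422] and encoder): 1 − (1 − 0.96422)(1 − 0.77300) = 0.992

0.992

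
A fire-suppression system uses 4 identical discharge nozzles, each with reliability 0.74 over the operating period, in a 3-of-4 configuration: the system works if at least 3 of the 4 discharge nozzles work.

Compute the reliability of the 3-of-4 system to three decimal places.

0.721

R = Σ_{i=3}^{4} C(4,i) p^i (1−p)^{4−i} with p = 0.74
C(4,3)·0.74^3·0.26^1 = 0.42143
C(4,4)·0.74^4·0.26^0 = 0.29987
Sum = 0.721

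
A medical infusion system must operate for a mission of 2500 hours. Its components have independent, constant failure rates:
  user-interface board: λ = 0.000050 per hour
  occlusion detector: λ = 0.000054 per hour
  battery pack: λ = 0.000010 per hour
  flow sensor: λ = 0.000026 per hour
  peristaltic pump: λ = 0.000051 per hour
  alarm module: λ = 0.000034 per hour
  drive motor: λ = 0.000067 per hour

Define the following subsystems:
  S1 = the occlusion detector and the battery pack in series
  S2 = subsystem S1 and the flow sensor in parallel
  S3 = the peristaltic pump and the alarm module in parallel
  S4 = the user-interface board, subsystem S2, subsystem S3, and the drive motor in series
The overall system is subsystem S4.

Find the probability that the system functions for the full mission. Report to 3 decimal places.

0.732

R(user-interface board) = exp(−0.000050 × 2500) = 0.88250
R(occlusion detector) = exp(−0.000054 × 2500) = 0.87372
R(battery pack) = exp(−0.000010 × 2500) = 0.97531
R(flow sensor) = exp(−0.000026 × 2500) = 0.93707
R(peristaltic pump) = exp(−0.000051 × 2500) = 0.88029
R(alarm module) = exp(−0.000034 × 2500) = 0.91851
R(drive motor) = exp(−0.000067 × 2500) = 0.84578
Series (occlusion detector and battery pack): 0.87372 × 0.97531 = 0.85215
Parallel ([0.85215] and flow sensor): 1 − (1 − 0.85215)(1 − 0.93707) = 0.99070
Parallel (peristaltic pump and alarm module): 1 − (1 − 0.88029)(1 − 0.91851) = 0.99024
Series (user-interface board, [0.99070], [0.99024], and drive motor): 0.88250 × 0.99070 × 0.99024 × 0.84578 = 0.732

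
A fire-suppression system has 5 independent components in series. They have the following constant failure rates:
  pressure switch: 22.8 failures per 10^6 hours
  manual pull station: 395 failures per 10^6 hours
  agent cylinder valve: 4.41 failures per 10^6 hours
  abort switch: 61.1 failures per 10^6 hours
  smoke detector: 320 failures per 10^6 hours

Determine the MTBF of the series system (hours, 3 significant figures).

Series of exponential components: λ_sys = Σ λ_i
λ_sys = 0.0000228 + 0.000395 + 0.00000441 + 0.0000611 + 0.000320 = 8.0331e-04 /h
MTBF = 1 / λ_sys = 1240 h

1240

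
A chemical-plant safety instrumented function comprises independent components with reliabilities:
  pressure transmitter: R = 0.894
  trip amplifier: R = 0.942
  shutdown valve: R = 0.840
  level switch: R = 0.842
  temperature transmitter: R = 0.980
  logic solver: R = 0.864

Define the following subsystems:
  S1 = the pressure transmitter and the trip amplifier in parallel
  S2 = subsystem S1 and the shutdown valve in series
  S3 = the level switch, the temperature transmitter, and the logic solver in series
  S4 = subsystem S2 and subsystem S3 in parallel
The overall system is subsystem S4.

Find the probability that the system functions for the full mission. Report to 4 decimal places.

0.9526

Parallel (pressure transmitter and trip amplifier): 1 − (1 − 0.894000)(1 − 0.942000) = 0.993852
Series ([0.993852] and shutdown valve): 0.993852 × 0.840000 = 0.834836
Series (level switch, temperature transmitter, and logic solver): 0.842000 × 0.980000 × 0.864000 = 0.712938
Parallel ([0.834836] and [0.712938]): 1 − (1 − 0.834836)(1 − 0.712938) = 0.9526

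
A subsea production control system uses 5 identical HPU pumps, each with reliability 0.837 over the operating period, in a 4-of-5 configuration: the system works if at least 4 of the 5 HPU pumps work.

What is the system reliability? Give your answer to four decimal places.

0.8108

R = Σ_{i=4}^{5} C(5,i) p^i (1−p)^{5−i} with p = 0.837
C(5,4)·0.837^4·0.163^1 = 0.399999
C(5,5)·0.837^5·0.163^0 = 0.410797
Sum = 0.8108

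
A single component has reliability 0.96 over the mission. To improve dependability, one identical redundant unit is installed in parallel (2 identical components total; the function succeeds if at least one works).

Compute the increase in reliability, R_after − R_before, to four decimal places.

0.0384

R_before = 0.96
R_after = 1 − (1 − 0.96)^2 = 0.9984
ΔR = 0.9984 − 0.96 = 0.0384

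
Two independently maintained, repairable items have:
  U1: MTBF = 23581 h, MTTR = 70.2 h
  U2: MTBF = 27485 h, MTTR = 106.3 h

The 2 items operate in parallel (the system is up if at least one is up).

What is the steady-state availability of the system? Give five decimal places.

0.99999

A(U1) = MTBF/(MTBF+MTTR) = 23581/(23581+70.2) = 0.997032
A(U2) = MTBF/(MTBF+MTTR) = 27485/(27485+106.3) = 0.996147
Parallel availability: 1 − (1 − 0.997032)(1 − 0.996147) = 0.99999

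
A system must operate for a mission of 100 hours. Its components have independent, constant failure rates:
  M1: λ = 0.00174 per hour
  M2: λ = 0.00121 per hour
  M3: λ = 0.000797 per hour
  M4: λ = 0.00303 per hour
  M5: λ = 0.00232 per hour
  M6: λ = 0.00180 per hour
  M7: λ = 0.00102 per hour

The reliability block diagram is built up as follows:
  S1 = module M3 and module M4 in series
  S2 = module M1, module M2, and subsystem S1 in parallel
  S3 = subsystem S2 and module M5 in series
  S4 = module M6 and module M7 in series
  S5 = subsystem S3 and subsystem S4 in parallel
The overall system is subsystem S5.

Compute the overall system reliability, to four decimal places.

R(M1) = exp(−0.00174 × 100) = 0.840297
R(M2) = exp(−0.00121 × 100) = 0.886034
R(M3) = exp(−0.000797 × 100) = 0.923393
R(M4) = exp(−0.00303 × 100) = 0.738599
R(M5) = exp(−0.00232 × 100) = 0.792946
R(M6) = exp(−0.00180 × 100) = 0.835270
R(M7) = exp(−0.00102 × 100) = 0.903030
Series (M3 and M4): 0.923393 × 0.738599 = 0.682017
Parallel (M1, M2, and [0.682017]): 1 − (1 − 0.840297)(1 − 0.886034)(1 − 0.682017) = 0.994212
Series ([0.994212] and M5): 0.994212 × 0.792946 = 0.788356
Series (M6 and M7): 0.835270 × 0.903030 = 0.754274
Parallel ([0.788356] and [0.754274]): 1 − (1 − 0.788356)(1 − 0.754274) = 0.9480

0.9480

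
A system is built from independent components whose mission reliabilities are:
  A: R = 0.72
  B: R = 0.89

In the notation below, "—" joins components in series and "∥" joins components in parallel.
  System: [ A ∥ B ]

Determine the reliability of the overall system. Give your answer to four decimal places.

0.9692

Parallel (A and B): 1 − (1 − 0.720000)(1 − 0.890000) = 0.9692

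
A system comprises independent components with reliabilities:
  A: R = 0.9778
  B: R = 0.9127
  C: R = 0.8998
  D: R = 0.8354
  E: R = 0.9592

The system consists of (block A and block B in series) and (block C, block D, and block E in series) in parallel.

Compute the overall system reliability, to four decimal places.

Series (A and B): 0.977800 × 0.912700 = 0.892438
Series (C, D, and E): 0.899800 × 0.835400 × 0.959200 = 0.721024
Parallel ([0.892438] and [0.721024]): 1 − (1 − 0.892438)(1 − 0.721024) = 0.9700

0.9700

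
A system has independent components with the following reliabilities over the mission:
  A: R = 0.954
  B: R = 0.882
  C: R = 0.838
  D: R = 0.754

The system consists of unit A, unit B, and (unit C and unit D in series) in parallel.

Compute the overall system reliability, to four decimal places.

0.9980

Series (C and D): 0.838000 × 0.754000 = 0.631852
Parallel (A, B, and [0.631852]): 1 − (1 − 0.954000)(1 − 0.882000)(1 − 0.631852) = 0.9980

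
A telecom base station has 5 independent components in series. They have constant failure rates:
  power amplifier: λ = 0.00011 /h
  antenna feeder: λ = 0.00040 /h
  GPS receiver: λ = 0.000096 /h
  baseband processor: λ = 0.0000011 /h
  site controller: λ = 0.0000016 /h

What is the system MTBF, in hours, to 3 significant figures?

1640

Series of exponential components: λ_sys = Σ λ_i
λ_sys = 0.00011 + 0.00040 + 0.000096 + 0.0000011 + 0.0000016 = 6.0870e-04 /h
MTBF = 1 / λ_sys = 1640 h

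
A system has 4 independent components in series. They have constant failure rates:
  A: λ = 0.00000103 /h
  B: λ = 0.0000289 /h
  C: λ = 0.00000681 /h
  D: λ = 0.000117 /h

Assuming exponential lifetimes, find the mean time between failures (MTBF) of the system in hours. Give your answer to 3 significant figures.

6500

Series of exponential components: λ_sys = Σ λ_i
λ_sys = 0.00000103 + 0.0000289 + 0.00000681 + 0.000117 = 1.5374e-04 /h
MTBF = 1 / λ_sys = 6500 h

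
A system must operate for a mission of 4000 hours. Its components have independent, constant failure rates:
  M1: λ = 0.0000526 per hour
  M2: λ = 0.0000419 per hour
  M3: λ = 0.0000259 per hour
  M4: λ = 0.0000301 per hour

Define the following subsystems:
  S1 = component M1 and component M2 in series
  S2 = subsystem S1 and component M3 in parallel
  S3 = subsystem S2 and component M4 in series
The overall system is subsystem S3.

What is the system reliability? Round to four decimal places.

R(M1) = exp(−0.0000526 × 4000) = 0.810260
R(M2) = exp(−0.0000419 × 4000) = 0.845692
R(M3) = exp(−0.0000259 × 4000) = 0.901586
R(M4) = exp(−0.0000301 × 4000) = 0.886566
Series (M1 and M2): 0.810260 × 0.845692 = 0.685230
Parallel ([0.685230] and M3): 1 − (1 − 0.685230)(1 − 0.901586) = 0.969022
Series ([0.969022] and M4): 0.969022 × 0.886566 = 0.8591

0.8591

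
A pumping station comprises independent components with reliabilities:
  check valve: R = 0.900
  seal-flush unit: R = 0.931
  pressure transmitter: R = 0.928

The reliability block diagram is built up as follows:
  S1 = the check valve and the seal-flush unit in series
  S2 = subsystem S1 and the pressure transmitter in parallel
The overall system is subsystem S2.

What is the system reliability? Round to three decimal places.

0.988

Series (check valve and seal-flush unit): 0.90000 × 0.93100 = 0.83790
Parallel ([0.83790] and pressure transmitter): 1 − (1 − 0.83790)(1 − 0.92800) = 0.988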